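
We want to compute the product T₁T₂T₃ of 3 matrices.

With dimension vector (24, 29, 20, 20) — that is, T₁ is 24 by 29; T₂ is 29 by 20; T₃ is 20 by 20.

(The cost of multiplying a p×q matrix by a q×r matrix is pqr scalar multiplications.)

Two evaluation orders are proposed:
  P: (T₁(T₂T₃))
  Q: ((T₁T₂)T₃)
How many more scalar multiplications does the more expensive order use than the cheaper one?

2000

Order P = (T₁(T₂T₃)): (T₂T₃): 29×20 by 20×20 → 29×20, cost 29·20·20 = 11600; (T₁(T₂T₃)): 24×29 by 29×20 → 24×20, cost 24·29·20 = 13920; cumulative 25520. Total 25520.
Order Q = ((T₁T₂)T₃): (T₁T₂): 24×29 by 29×20 → 24×20, cost 24·29·20 = 13920; ((T₁T₂)T₃): 24×20 by 20×20 → 24×20, cost 24·20·20 = 9600; cumulative 23520. Total 23520.
Difference: |25520 − 23520| = 2000.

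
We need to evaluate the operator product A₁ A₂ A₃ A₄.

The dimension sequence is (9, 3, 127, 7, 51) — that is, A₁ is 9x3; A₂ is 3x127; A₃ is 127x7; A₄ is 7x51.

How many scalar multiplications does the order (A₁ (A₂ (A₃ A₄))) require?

66147

(A₃ A₄): 127×7 by 7×51 → 127×51, cost 127·7·51 = 45339
(A₂ (A₃ A₄)): 3×127 by 127×51 → 3×51, cost 3·127·51 = 19431; cumulative 64770
(A₁ (A₂ (A₃ A₄))): 9×3 by 3×51 → 9×51, cost 9·3·51 = 1377; cumulative 66147
Total: 66147 scalar multiplications.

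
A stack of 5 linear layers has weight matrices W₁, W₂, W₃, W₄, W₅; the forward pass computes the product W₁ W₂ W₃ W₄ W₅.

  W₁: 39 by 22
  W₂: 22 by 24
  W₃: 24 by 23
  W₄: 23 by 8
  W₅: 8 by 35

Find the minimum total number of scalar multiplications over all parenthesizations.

26424

Adjacent pairs: W₁W₂ = 39·22·24 = 20592; W₂W₃ = 22·24·23 = 12144; W₃W₄ = 24·23·8 = 4416; W₄W₅ = 23·8·35 = 6440.
Length 3: W₁..W₃: k=1: 0+12144+39·22·23=31878; k=2: 20592+0+39·24·23=42120 → min 31878 | W₂..W₄: k=2: 0+4416+22·24·8=8640; k=3: 12144+0+22·23·8=16192 → min 8640 | W₃..W₅: k=3: 0+6440+24·23·35=25760; k=4: 4416+0+24·8·35=11136 → min 11136.
Length 4: W₁..W₄: k=1: 0+8640+39·22·8=15504; k=2: 20592+4416+39·24·8=32496; k=3: 31878+0+39·23·8=39054 → min 15504 | W₂..W₅: k=2: 0+11136+22·24·35=29616; k=3: 12144+6440+22·23·35=36294; k=4: 8640+0+22·8·35=14800 → min 14800.
Length 5: W₁..W₅: k=1: 0+14800+39·22·35=44830; k=2: 20592+11136+39·24·35=64488; k=3: 31878+6440+39·23·35=69713; k=4: 15504+0+39·8·35=26424 → min 26424.
Optimal order: ((W₁ (W₂ (W₃ W₄))) W₅) with cost 26424.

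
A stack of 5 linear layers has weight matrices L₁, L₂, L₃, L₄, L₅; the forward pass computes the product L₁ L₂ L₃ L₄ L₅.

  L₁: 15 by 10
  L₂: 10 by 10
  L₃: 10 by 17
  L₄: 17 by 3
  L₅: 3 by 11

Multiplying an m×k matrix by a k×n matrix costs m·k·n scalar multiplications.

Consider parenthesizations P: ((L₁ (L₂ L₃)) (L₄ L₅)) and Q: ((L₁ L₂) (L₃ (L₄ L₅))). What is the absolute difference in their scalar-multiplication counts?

Order P = ((L₁ (L₂ L₃)) (L₄ L₅)): (L₂ L₃): 10×10 by 10×17 → 10×17, cost 10·10·17 = 1700; (L₁ (L₂ L₃)): 15×10 by 10×17 → 15×17, cost 15·10·17 = 2550; cumulative 4250; (L₄ L₅): 17×3 by 3×11 → 17×11, cost 17·3·11 = 561; ((L₁ (L₂ L₃)) (L₄ L₅)): 15×17 by 17×11 → 15×11, cost 15·17·11 = 2805; cumulative 7616. Total 7616.
Order Q = ((L₁ L₂) (L₃ (L₄ L₅))): (L₁ L₂): 15×10 by 10×10 → 15×10, cost 15·10·10 = 1500; (L₄ L₅): 17×3 by 3×11 → 17×11, cost 17·3·11 = 561; (L₃ (L₄ L₅)): 10×17 by 17×11 → 10×11, cost 10·17·11 = 1870; cumulative 2431; ((L₁ L₂) (L₃ (L₄ L₅))): 15×10 by 10×11 → 15×11, cost 15·10·11 = 1650; cumulative 5581. Total 5581.
Difference: |7616 − 5581| = 2035.

2035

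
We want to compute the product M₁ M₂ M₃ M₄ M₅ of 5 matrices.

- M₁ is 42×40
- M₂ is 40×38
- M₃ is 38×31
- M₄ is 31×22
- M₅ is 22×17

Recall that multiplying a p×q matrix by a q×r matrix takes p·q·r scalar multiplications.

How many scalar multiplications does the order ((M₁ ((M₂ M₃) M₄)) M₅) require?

(M₂ M₃): 40×38 by 38×31 → 40×31, cost 40·38·31 = 47120
((M₂ M₃) M₄): 40×31 by 31×22 → 40×22, cost 40·31·22 = 27280; cumulative 74400
(M₁ ((M₂ M₃) M₄)): 42×40 by 40×22 → 42×22, cost 42·40·22 = 36960; cumulative 111360
((M₁ ((M₂ M₃) M₄)) M₅): 42×22 by 22×17 → 42×17, cost 42·22·17 = 15708; cumulative 127068
Total: 127068 scalar multiplications.

127068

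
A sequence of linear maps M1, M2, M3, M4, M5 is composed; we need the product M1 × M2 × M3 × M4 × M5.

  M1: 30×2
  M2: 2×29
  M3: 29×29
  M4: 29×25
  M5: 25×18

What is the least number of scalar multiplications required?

Adjacent pairs: M1M2 = 30·2·29 = 1740; M2M3 = 2·29·29 = 1682; M3M4 = 29·29·25 = 21025; M4M5 = 29·25·18 = 13050.
Length 3: M1..M3: k=1: 0+1682+30·2·29=3422; k=2: 1740+0+30·29·29=26970 → min 3422 | M2..M4: k=2: 0+21025+2·29·25=22475; k=3: 1682+0+2·29·25=3132 → min 3132 | M3..M5: k=3: 0+13050+29·29·18=28188; k=4: 21025+0+29·25·18=34075 → min 28188.
Length 4: M1..M4: k=1: 0+3132+30·2·25=4632; k=2: 1740+21025+30·29·25=44515; k=3: 3422+0+30·29·25=25172 → min 4632 | M2..M5: k=2: 0+28188+2·29·18=29232; k=3: 1682+13050+2·29·18=15776; k=4: 3132+0+2·25·18=4032 → min 4032.
Length 5: M1..M5: k=1: 0+4032+30·2·18=5112; k=2: 1740+28188+30·29·18=45588; k=3: 3422+13050+30·29·18=32132; k=4: 4632+0+30·25·18=18132 → min 5112.
Optimal order: (M1 × (((M2 × M3) × M4) × M5)) with cost 5112.

5112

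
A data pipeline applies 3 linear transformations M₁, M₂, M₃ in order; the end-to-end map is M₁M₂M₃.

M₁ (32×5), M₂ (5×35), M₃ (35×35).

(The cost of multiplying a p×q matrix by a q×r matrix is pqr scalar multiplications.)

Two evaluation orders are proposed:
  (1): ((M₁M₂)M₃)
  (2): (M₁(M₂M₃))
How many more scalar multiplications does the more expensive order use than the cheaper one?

33075

Order (1) = ((M₁M₂)M₃): (M₁M₂): 32×5 by 5×35 → 32×35, cost 32·5·35 = 5600; ((M₁M₂)M₃): 32×35 by 35×35 → 32×35, cost 32·35·35 = 39200; cumulative 44800. Total 44800.
Order (2) = (M₁(M₂M₃)): (M₂M₃): 5×35 by 35×35 → 5×35, cost 5·35·35 = 6125; (M₁(M₂M₃)): 32×5 by 5×35 → 32×35, cost 32·5·35 = 5600; cumulative 11725. Total 11725.
Difference: |44800 − 11725| = 33075.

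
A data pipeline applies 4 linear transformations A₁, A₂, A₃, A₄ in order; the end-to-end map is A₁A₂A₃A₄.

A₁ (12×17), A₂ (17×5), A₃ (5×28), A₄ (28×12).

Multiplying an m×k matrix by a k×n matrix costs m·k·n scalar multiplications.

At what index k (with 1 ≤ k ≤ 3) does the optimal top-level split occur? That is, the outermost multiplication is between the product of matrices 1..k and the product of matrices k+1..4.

2

Adjacent pairs: A₁A₂ = 12·17·5 = 1020; A₂A₃ = 17·5·28 = 2380; A₃A₄ = 5·28·12 = 1680.
Length 3: A₁..A₃: k=1: 0+2380+12·17·28=8092; k=2: 1020+0+12·5·28=2700 → min 2700 | A₂..A₄: k=2: 0+1680+17·5·12=2700; k=3: 2380+0+17·28·12=8092 → min 2700.
Top-level splits: k=1: (A₁..A₁)·(A₂..A₄) → 0+2700+12·17·12 = 5148; k=2: (A₁..A₂)·(A₃..A₄) → 1020+1680+12·5·12 = 3420; k=3: (A₁..A₃)·(A₄..A₄) → 2700+0+12·28·12 = 6732.
Best split is after A₂, i.e. k = 2.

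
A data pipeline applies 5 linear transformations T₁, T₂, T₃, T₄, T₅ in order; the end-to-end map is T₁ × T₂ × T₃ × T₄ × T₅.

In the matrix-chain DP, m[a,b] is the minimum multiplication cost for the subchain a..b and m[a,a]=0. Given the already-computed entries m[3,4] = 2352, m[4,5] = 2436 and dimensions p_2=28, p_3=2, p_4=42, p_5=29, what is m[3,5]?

4060

m[3,5] = min over k∈[3,4] of m[3,k]+m[k+1,5]+p_{2}·p_k·p_{5}.
k=3: 0 + 2436 + 28·2·29 = 4060; k=4: 2352 + 0 + 28·42·29 = 36456.
Minimum: 4060 at k=3.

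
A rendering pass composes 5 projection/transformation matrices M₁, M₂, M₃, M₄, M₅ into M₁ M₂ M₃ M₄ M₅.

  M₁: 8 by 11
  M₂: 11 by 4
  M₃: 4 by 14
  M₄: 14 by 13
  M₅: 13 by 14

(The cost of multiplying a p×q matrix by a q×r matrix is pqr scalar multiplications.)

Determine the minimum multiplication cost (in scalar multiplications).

Adjacent pairs: M₁M₂ = 8·11·4 = 352; M₂M₃ = 11·4·14 = 616; M₃M₄ = 4·14·13 = 728; M₄M₅ = 14·13·14 = 2548.
Length 3: M₁..M₃: k=1: 0+616+8·11·14=1848; k=2: 352+0+8·4·14=800 → min 800 | M₂..M₄: k=2: 0+728+11·4·13=1300; k=3: 616+0+11·14·13=2618 → min 1300 | M₃..M₅: k=3: 0+2548+4·14·14=3332; k=4: 728+0+4·13·14=1456 → min 1456.
Length 4: M₁..M₄: k=1: 0+1300+8·11·13=2444; k=2: 352+728+8·4·13=1496; k=3: 800+0+8·14·13=2256 → min 1496 | M₂..M₅: k=2: 0+1456+11·4·14=2072; k=3: 616+2548+11·14·14=5320; k=4: 1300+0+11·13·14=3302 → min 2072.
Length 5: M₁..M₅: k=1: 0+2072+8·11·14=3304; k=2: 352+1456+8·4·14=2256; k=3: 800+2548+8·14·14=4916; k=4: 1496+0+8·13·14=2952 → min 2256.
Optimal order: ((M₁ M₂) ((M₃ M₄) M₅)) with cost 2256.

2256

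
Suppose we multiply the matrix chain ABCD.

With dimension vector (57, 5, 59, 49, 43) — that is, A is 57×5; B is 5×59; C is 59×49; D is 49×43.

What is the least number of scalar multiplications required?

Adjacent pairs: AB = 57·5·59 = 16815; BC = 5·59·49 = 14455; CD = 59·49·43 = 124313.
Length 3: A..C: k=1: 0+14455+57·5·49=28420; k=2: 16815+0+57·59·49=181602 → min 28420 | B..D: k=2: 0+124313+5·59·43=136998; k=3: 14455+0+5·49·43=24990 → min 24990.
Length 4: A..D: k=1: 0+24990+57·5·43=37245; k=2: 16815+124313+57·59·43=285737; k=3: 28420+0+57·49·43=148519 → min 37245.
Optimal order: (A((BC)D)) with cost 37245.

37245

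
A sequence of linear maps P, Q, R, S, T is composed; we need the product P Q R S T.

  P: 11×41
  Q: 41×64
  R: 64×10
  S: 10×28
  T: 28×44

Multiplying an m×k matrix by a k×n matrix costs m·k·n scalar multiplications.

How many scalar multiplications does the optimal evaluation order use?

47382

Adjacent pairs: PQ = 11·41·64 = 28864; QR = 41·64·10 = 26240; RS = 64·10·28 = 17920; ST = 10·28·44 = 12320.
Length 3: P..R: k=1: 0+26240+11·41·10=30750; k=2: 28864+0+11·64·10=35904 → min 30750 | Q..S: k=2: 0+17920+41·64·28=91392; k=3: 26240+0+41·10·28=37720 → min 37720 | R..T: k=3: 0+12320+64·10·44=40480; k=4: 17920+0+64·28·44=96768 → min 40480.
Length 4: P..S: k=1: 0+37720+11·41·28=50348; k=2: 28864+17920+11·64·28=66496; k=3: 30750+0+11·10·28=33830 → min 33830 | Q..T: k=2: 0+40480+41·64·44=155936; k=3: 26240+12320+41·10·44=56600; k=4: 37720+0+41·28·44=88232 → min 56600.
Length 5: P..T: k=1: 0+56600+11·41·44=76444; k=2: 28864+40480+11·64·44=100320; k=3: 30750+12320+11·10·44=47910; k=4: 33830+0+11·28·44=47382 → min 47382.
Optimal order: (((P (Q R)) S) T) with cost 47382.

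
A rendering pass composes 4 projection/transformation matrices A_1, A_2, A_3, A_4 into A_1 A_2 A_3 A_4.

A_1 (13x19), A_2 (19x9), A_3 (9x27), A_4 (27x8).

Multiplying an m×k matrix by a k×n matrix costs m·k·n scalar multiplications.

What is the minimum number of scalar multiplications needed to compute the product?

5103

Adjacent pairs: A_1A_2 = 13·19·9 = 2223; A_2A_3 = 19·9·27 = 4617; A_3A_4 = 9·27·8 = 1944.
Length 3: A_1..A_3: k=1: 0+4617+13·19·27=11286; k=2: 2223+0+13·9·27=5382 → min 5382 | A_2..A_4: k=2: 0+1944+19·9·8=3312; k=3: 4617+0+19·27·8=8721 → min 3312.
Length 4: A_1..A_4: k=1: 0+3312+13·19·8=5288; k=2: 2223+1944+13·9·8=5103; k=3: 5382+0+13·27·8=8190 → min 5103.
Optimal order: ((A_1 A_2) (A_3 A_4)) with cost 5103.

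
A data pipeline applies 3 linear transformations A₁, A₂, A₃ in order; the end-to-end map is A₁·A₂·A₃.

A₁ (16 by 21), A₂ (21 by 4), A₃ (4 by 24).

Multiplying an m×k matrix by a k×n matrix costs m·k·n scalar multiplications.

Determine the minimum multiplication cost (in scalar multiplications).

2880

Order (A₁·(A₂·A₃)): (A₂·A₃): 21×4 by 4×24 → 21×24, cost 21·4·24 = 2016; (A₁·(A₂·A₃)): 16×21 by 21×24 → 16×24, cost 16·21·24 = 8064; cumulative 10080. Total 10080.
Order ((A₁·A₂)·A₃): (A₁·A₂): 16×21 by 21×4 → 16×4, cost 16·21·4 = 1344; ((A₁·A₂)·A₃): 16×4 by 4×24 → 16×24, cost 16·4·24 = 1536; cumulative 2880. Total 2880.
Minimum: 2880.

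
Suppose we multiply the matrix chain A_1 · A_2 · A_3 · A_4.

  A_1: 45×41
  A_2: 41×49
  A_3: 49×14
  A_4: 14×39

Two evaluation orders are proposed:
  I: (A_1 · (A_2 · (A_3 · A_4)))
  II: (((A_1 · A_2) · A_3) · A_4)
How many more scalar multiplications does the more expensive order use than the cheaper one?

31215

Order I = (A_1 · (A_2 · (A_3 · A_4))): (A_3 · A_4): 49×14 by 14×39 → 49×39, cost 49·14·39 = 26754; (A_2 · (A_3 · A_4)): 41×49 by 49×39 → 41×39, cost 41·49·39 = 78351; cumulative 105105; (A_1 · (A_2 · (A_3 · A_4))): 45×41 by 41×39 → 45×39, cost 45·41·39 = 71955; cumulative 177060. Total 177060.
Order II = (((A_1 · A_2) · A_3) · A_4): (A_1 · A_2): 45×41 by 41×49 → 45×49, cost 45·41·49 = 90405; ((A_1 · A_2) · A_3): 45×49 by 49×14 → 45×14, cost 45·49·14 = 30870; cumulative 121275; (((A_1 · A_2) · A_3) · A_4): 45×14 by 14×39 → 45×39, cost 45·14·39 = 24570; cumulative 145845. Total 145845.
Difference: |177060 − 145845| = 31215.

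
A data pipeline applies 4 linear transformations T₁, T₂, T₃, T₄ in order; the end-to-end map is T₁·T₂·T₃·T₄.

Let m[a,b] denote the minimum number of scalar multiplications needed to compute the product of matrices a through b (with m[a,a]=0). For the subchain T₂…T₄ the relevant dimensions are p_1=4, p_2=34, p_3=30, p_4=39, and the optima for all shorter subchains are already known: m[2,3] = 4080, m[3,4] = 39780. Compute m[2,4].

8760

m[2,4] = min over k∈[2,3] of m[2,k]+m[k+1,4]+p_{1}·p_k·p_{4}.
k=2: 0 + 39780 + 4·34·39 = 45084; k=3: 4080 + 0 + 4·30·39 = 8760.
Minimum: 8760 at k=3.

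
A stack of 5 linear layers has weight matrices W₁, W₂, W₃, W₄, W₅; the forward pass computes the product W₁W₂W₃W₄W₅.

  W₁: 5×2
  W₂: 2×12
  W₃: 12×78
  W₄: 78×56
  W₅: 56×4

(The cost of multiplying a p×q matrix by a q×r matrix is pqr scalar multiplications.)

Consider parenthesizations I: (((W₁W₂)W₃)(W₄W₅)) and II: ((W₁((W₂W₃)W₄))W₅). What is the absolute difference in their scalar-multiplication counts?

Order I = (((W₁W₂)W₃)(W₄W₅)): (W₁W₂): 5×2 by 2×12 → 5×12, cost 5·2·12 = 120; ((W₁W₂)W₃): 5×12 by 12×78 → 5×78, cost 5·12·78 = 4680; cumulative 4800; (W₄W₅): 78×56 by 56×4 → 78×4, cost 78·56·4 = 17472; (((W₁W₂)W₃)(W₄W₅)): 5×78 by 78×4 → 5×4, cost 5·78·4 = 1560; cumulative 23832. Total 23832.
Order II = ((W₁((W₂W₃)W₄))W₅): (W₂W₃): 2×12 by 12×78 → 2×78, cost 2·12·78 = 1872; ((W₂W₃)W₄): 2×78 by 78×56 → 2×56, cost 2·78·56 = 8736; cumulative 10608; (W₁((W₂W₃)W₄)): 5×2 by 2×56 → 5×56, cost 5·2·56 = 560; cumulative 11168; ((W₁((W₂W₃)W₄))W₅): 5×56 by 56×4 → 5×4, cost 5·56·4 = 1120; cumulative 12288. Total 12288.
Difference: |23832 − 12288| = 11544.

11544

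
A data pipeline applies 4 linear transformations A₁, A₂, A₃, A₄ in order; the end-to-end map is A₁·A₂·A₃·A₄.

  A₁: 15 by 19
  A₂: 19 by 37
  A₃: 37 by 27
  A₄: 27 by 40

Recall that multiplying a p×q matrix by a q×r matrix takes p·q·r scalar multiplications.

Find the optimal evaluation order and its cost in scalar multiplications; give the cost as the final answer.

Adjacent pairs: A₁A₂ = 15·19·37 = 10545; A₂A₃ = 19·37·27 = 18981; A₃A₄ = 37·27·40 = 39960.
Length 3: A₁..A₃: k=1: 0+18981+15·19·27=26676; k=2: 10545+0+15·37·27=25530 → min 25530 | A₂..A₄: k=2: 0+39960+19·37·40=68080; k=3: 18981+0+19·27·40=39501 → min 39501.
Length 4: A₁..A₄: k=1: 0+39501+15·19·40=50901; k=2: 10545+39960+15·37·40=72705; k=3: 25530+0+15·27·40=41730 → min 41730.
Optimal parenthesization: (((A₁·A₂)·A₃)·A₄) with cost 41730.

41730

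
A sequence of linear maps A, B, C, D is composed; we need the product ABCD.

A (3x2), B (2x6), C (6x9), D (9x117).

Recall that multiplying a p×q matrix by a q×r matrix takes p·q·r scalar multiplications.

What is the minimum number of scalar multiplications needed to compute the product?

2916

Adjacent pairs: AB = 3·2·6 = 36; BC = 2·6·9 = 108; CD = 6·9·117 = 6318.
Length 3: A..C: k=1: 0+108+3·2·9=162; k=2: 36+0+3·6·9=198 → min 162 | B..D: k=2: 0+6318+2·6·117=7722; k=3: 108+0+2·9·117=2214 → min 2214.
Length 4: A..D: k=1: 0+2214+3·2·117=2916; k=2: 36+6318+3·6·117=8460; k=3: 162+0+3·9·117=3321 → min 2916.
Optimal order: (A((BC)D)) with cost 2916.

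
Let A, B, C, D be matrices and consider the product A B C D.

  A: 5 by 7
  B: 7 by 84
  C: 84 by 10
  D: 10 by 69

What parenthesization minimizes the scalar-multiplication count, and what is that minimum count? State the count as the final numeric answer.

9680

Adjacent pairs: AB = 5·7·84 = 2940; BC = 7·84·10 = 5880; CD = 84·10·69 = 57960.
Length 3: A..C: k=1: 0+5880+5·7·10=6230; k=2: 2940+0+5·84·10=7140 → min 6230 | B..D: k=2: 0+57960+7·84·69=98532; k=3: 5880+0+7·10·69=10710 → min 10710.
Length 4: A..D: k=1: 0+10710+5·7·69=13125; k=2: 2940+57960+5·84·69=89880; k=3: 6230+0+5·10·69=9680 → min 9680.
Optimal parenthesization: ((A (B C)) D) with cost 9680.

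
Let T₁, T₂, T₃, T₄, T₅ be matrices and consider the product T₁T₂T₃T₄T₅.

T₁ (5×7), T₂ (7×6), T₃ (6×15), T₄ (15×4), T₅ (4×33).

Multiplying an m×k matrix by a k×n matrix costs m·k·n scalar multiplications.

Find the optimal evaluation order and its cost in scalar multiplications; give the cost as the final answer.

1328

Adjacent pairs: T₁T₂ = 5·7·6 = 210; T₂T₃ = 7·6·15 = 630; T₃T₄ = 6·15·4 = 360; T₄T₅ = 15·4·33 = 1980.
Length 3: T₁..T₃: k=1: 0+630+5·7·15=1155; k=2: 210+0+5·6·15=660 → min 660 | T₂..T₄: k=2: 0+360+7·6·4=528; k=3: 630+0+7·15·4=1050 → min 528 | T₃..T₅: k=3: 0+1980+6·15·33=4950; k=4: 360+0+6·4·33=1152 → min 1152.
Length 4: T₁..T₄: k=1: 0+528+5·7·4=668; k=2: 210+360+5·6·4=690; k=3: 660+0+5·15·4=960 → min 668 | T₂..T₅: k=2: 0+1152+7·6·33=2538; k=3: 630+1980+7·15·33=6075; k=4: 528+0+7·4·33=1452 → min 1452.
Length 5: T₁..T₅: k=1: 0+1452+5·7·33=2607; k=2: 210+1152+5·6·33=2352; k=3: 660+1980+5·15·33=5115; k=4: 668+0+5·4·33=1328 → min 1328.
Optimal parenthesization: ((T₁(T₂(T₃T₄)))T₅) with cost 1328.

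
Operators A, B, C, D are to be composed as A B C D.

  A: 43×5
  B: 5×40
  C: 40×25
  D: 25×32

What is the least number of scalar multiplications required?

15880

Adjacent pairs: AB = 43·5·40 = 8600; BC = 5·40·25 = 5000; CD = 40·25·32 = 32000.
Length 3: A..C: k=1: 0+5000+43·5·25=10375; k=2: 8600+0+43·40·25=51600 → min 10375 | B..D: k=2: 0+32000+5·40·32=38400; k=3: 5000+0+5·25·32=9000 → min 9000.
Length 4: A..D: k=1: 0+9000+43·5·32=15880; k=2: 8600+32000+43·40·32=95640; k=3: 10375+0+43·25·32=44775 → min 15880.
Optimal order: (A ((B C) D)) with cost 15880.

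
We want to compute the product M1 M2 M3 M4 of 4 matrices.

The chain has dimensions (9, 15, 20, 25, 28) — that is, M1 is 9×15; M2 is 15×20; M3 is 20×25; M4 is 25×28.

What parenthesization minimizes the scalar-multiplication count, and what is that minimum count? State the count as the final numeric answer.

Adjacent pairs: M1M2 = 9·15·20 = 2700; M2M3 = 15·20·25 = 7500; M3M4 = 20·25·28 = 14000.
Length 3: M1..M3: k=1: 0+7500+9·15·25=10875; k=2: 2700+0+9·20·25=7200 → min 7200 | M2..M4: k=2: 0+14000+15·20·28=22400; k=3: 7500+0+15·25·28=18000 → min 18000.
Length 4: M1..M4: k=1: 0+18000+9·15·28=21780; k=2: 2700+14000+9·20·28=21740; k=3: 7200+0+9·25·28=13500 → min 13500.
Optimal parenthesization: (((M1 M2) M3) M4) with cost 13500.

13500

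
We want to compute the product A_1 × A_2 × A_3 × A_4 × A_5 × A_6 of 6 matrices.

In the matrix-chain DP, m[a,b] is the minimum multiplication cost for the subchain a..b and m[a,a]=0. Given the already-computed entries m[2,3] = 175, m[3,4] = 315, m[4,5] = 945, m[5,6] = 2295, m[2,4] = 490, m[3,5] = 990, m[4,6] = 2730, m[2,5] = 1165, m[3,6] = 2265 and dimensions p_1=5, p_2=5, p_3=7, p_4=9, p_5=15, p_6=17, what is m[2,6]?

m[2,6] = min over k∈[2,5] of m[2,k]+m[k+1,6]+p_{1}·p_k·p_{6}.
k=2: 0 + 2265 + 5·5·17 = 2690; k=3: 175 + 2730 + 5·7·17 = 3500; k=4: 490 + 2295 + 5·9·17 = 3550; k=5: 1165 + 0 + 5·15·17 = 2440.
Minimum: 2440 at k=5.

2440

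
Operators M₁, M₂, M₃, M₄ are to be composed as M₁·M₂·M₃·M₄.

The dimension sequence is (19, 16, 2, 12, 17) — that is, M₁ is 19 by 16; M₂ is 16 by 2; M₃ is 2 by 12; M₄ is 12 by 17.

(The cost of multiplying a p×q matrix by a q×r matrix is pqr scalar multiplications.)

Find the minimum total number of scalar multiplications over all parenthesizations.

1662

Adjacent pairs: M₁M₂ = 19·16·2 = 608; M₂M₃ = 16·2·12 = 384; M₃M₄ = 2·12·17 = 408.
Length 3: M₁..M₃: k=1: 0+384+19·16·12=4032; k=2: 608+0+19·2·12=1064 → min 1064 | M₂..M₄: k=2: 0+408+16·2·17=952; k=3: 384+0+16·12·17=3648 → min 952.
Length 4: M₁..M₄: k=1: 0+952+19·16·17=6120; k=2: 608+408+19·2·17=1662; k=3: 1064+0+19·12·17=4940 → min 1662.
Optimal order: ((M₁·M₂)·(M₃·M₄)) with cost 1662.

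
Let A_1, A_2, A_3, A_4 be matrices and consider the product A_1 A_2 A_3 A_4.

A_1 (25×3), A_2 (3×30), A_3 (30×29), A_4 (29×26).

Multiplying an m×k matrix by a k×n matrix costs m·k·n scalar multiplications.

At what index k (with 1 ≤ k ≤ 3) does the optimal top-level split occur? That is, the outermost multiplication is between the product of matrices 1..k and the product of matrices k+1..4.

Adjacent pairs: A_1A_2 = 25·3·30 = 2250; A_2A_3 = 3·30·29 = 2610; A_3A_4 = 30·29·26 = 22620.
Length 3: A_1..A_3: k=1: 0+2610+25·3·29=4785; k=2: 2250+0+25·30·29=24000 → min 4785 | A_2..A_4: k=2: 0+22620+3·30·26=24960; k=3: 2610+0+3·29·26=4872 → min 4872.
Top-level splits: k=1: (A_1..A_1)·(A_2..A_4) → 0+4872+25·3·26 = 6822; k=2: (A_1..A_2)·(A_3..A_4) → 2250+22620+25·30·26 = 44370; k=3: (A_1..A_3)·(A_4..A_4) → 4785+0+25·29·26 = 23635.
Best split is after A_1, i.e. k = 1.

1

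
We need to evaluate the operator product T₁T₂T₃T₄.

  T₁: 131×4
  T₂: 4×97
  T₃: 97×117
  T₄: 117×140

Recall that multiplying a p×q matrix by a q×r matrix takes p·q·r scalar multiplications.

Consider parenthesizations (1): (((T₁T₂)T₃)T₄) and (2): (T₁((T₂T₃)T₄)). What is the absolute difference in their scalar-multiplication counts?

3499051

Order (1) = (((T₁T₂)T₃)T₄): (T₁T₂): 131×4 by 4×97 → 131×97, cost 131·4·97 = 50828; ((T₁T₂)T₃): 131×97 by 97×117 → 131×117, cost 131·97·117 = 1486719; cumulative 1537547; (((T₁T₂)T₃)T₄): 131×117 by 117×140 → 131×140, cost 131·117·140 = 2145780; cumulative 3683327. Total 3683327.
Order (2) = (T₁((T₂T₃)T₄)): (T₂T₃): 4×97 by 97×117 → 4×117, cost 4·97·117 = 45396; ((T₂T₃)T₄): 4×117 by 117×140 → 4×140, cost 4·117·140 = 65520; cumulative 110916; (T₁((T₂T₃)T₄)): 131×4 by 4×140 → 131×140, cost 131·4·140 = 73360; cumulative 184276. Total 184276.
Difference: |3683327 − 184276| = 3499051.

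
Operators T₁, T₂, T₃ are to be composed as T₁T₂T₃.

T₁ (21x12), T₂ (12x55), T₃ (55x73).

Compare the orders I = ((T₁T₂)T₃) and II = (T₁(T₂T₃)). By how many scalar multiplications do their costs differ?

31599

Order I = ((T₁T₂)T₃): (T₁T₂): 21×12 by 12×55 → 21×55, cost 21·12·55 = 13860; ((T₁T₂)T₃): 21×55 by 55×73 → 21×73, cost 21·55·73 = 84315; cumulative 98175. Total 98175.
Order II = (T₁(T₂T₃)): (T₂T₃): 12×55 by 55×73 → 12×73, cost 12·55·73 = 48180; (T₁(T₂T₃)): 21×12 by 12×73 → 21×73, cost 21·12·73 = 18396; cumulative 66576. Total 66576.
Difference: |98175 − 66576| = 31599.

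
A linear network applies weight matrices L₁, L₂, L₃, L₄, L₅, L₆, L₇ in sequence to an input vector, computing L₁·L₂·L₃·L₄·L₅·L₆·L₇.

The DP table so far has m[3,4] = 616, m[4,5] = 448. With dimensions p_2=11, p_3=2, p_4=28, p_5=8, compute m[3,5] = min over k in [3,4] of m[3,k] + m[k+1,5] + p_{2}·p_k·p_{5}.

m[3,5] = min over k∈[3,4] of m[3,k]+m[k+1,5]+p_{2}·p_k·p_{5}.
k=3: 0 + 448 + 11·2·8 = 624; k=4: 616 + 0 + 11·28·8 = 3080.
Minimum: 624 at k=3.

624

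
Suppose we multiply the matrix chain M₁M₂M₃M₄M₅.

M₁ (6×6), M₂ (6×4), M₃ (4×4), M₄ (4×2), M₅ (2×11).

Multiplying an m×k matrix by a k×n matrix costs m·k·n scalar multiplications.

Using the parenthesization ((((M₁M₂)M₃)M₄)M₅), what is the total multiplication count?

(M₁M₂): 6×6 by 6×4 → 6×4, cost 6·6·4 = 144
((M₁M₂)M₃): 6×4 by 4×4 → 6×4, cost 6·4·4 = 96; cumulative 240
(((M₁M₂)M₃)M₄): 6×4 by 4×2 → 6×2, cost 6·4·2 = 48; cumulative 288
((((M₁M₂)M₃)M₄)M₅): 6×2 by 2×11 → 6×11, cost 6·2·11 = 132; cumulative 420
Total: 420 scalar multiplications.

420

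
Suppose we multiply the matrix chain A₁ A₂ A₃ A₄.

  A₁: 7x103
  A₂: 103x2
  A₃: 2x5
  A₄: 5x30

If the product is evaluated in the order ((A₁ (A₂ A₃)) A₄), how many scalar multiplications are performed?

(A₂ A₃): 103×2 by 2×5 → 103×5, cost 103·2·5 = 1030
(A₁ (A₂ A₃)): 7×103 by 103×5 → 7×5, cost 7·103·5 = 3605; cumulative 4635
((A₁ (A₂ A₃)) A₄): 7×5 by 5×30 → 7×30, cost 7·5·30 = 1050; cumulative 5685
Total: 5685 scalar multiplications.

5685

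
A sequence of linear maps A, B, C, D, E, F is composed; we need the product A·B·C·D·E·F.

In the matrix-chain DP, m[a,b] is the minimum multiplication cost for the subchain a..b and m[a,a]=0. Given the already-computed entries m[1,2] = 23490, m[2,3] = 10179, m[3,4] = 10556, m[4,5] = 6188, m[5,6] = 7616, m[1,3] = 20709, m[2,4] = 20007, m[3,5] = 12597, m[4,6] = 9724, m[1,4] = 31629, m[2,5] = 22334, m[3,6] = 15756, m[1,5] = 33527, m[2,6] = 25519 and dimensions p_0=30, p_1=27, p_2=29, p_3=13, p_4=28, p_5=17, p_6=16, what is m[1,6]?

m[1,6] = min over k∈[1,5] of m[1,k]+m[k+1,6]+p_{0}·p_k·p_{6}.
k=1: 0 + 25519 + 30·27·16 = 38479; k=2: 23490 + 15756 + 30·29·16 = 53166; k=3: 20709 + 9724 + 30·13·16 = 36673; k=4: 31629 + 7616 + 30·28·16 = 52685; k=5: 33527 + 0 + 30·17·16 = 41687.
Minimum: 36673 at k=3.

36673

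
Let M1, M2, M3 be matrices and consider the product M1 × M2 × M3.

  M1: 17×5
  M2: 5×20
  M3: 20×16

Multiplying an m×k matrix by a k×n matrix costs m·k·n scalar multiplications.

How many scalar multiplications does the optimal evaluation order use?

2960

Order (M1 × (M2 × M3)): (M2 × M3): 5×20 by 20×16 → 5×16, cost 5·20·16 = 1600; (M1 × (M2 × M3)): 17×5 by 5×16 → 17×16, cost 17·5·16 = 1360; cumulative 2960. Total 2960.
Order ((M1 × M2) × M3): (M1 × M2): 17×5 by 5×20 → 17×20, cost 17·5·20 = 1700; ((M1 × M2) × M3): 17×20 by 20×16 → 17×16, cost 17·20·16 = 5440; cumulative 7140. Total 7140.
Minimum: 2960.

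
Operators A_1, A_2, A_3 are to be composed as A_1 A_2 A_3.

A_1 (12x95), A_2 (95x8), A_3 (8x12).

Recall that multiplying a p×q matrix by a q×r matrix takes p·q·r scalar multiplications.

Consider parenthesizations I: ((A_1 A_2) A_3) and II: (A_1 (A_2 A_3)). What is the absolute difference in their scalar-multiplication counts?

12528

Order I = ((A_1 A_2) A_3): (A_1 A_2): 12×95 by 95×8 → 12×8, cost 12·95·8 = 9120; ((A_1 A_2) A_3): 12×8 by 8×12 → 12×12, cost 12·8·12 = 1152; cumulative 10272. Total 10272.
Order II = (A_1 (A_2 A_3)): (A_2 A_3): 95×8 by 8×12 → 95×12, cost 95·8·12 = 9120; (A_1 (A_2 A_3)): 12×95 by 95×12 → 12×12, cost 12·95·12 = 13680; cumulative 22800. Total 22800.
Difference: |10272 − 22800| = 12528.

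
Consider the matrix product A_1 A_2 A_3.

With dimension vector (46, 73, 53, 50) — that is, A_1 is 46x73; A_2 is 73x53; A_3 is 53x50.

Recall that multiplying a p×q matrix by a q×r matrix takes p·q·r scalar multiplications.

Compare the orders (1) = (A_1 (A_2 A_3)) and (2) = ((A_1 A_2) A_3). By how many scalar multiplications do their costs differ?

Order (1) = (A_1 (A_2 A_3)): (A_2 A_3): 73×53 by 53×50 → 73×50, cost 73·53·50 = 193450; (A_1 (A_2 A_3)): 46×73 by 73×50 → 46×50, cost 46·73·50 = 167900; cumulative 361350. Total 361350.
Order (2) = ((A_1 A_2) A_3): (A_1 A_2): 46×73 by 73×53 → 46×53, cost 46·73·53 = 177974; ((A_1 A_2) A_3): 46×53 by 53×50 → 46×50, cost 46·53·50 = 121900; cumulative 299874. Total 299874.
Difference: |361350 − 299874| = 61476.

61476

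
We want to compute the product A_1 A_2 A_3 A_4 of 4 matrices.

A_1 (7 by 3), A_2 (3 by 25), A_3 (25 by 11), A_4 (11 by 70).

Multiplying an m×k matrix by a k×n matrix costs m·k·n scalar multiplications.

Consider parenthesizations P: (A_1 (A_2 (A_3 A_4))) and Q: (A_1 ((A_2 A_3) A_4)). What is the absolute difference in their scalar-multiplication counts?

Order P = (A_1 (A_2 (A_3 A_4))): (A_3 A_4): 25×11 by 11×70 → 25×70, cost 25·11·70 = 19250; (A_2 (A_3 A_4)): 3×25 by 25×70 → 3×70, cost 3·25·70 = 5250; cumulative 24500; (A_1 (A_2 (A_3 A_4))): 7×3 by 3×70 → 7×70, cost 7·3·70 = 1470; cumulative 25970. Total 25970.
Order Q = (A_1 ((A_2 A_3) A_4)): (A_2 A_3): 3×25 by 25×11 → 3×11, cost 3·25·11 = 825; ((A_2 A_3) A_4): 3×11 by 11×70 → 3×70, cost 3·11·70 = 2310; cumulative 3135; (A_1 ((A_2 A_3) A_4)): 7×3 by 3×70 → 7×70, cost 7·3·70 = 1470; cumulative 4605. Total 4605.
Difference: |25970 − 4605| = 21365.

21365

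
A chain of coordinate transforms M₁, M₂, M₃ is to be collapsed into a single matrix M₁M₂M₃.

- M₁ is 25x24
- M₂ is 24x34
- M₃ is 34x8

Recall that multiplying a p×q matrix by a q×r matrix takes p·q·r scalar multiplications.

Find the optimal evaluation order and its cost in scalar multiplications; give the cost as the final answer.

(M₁(M₂M₃)): cost 11328.
((M₁M₂)M₃): cost 27200.
Optimal: (M₁(M₂M₃)) with cost 11328.

11328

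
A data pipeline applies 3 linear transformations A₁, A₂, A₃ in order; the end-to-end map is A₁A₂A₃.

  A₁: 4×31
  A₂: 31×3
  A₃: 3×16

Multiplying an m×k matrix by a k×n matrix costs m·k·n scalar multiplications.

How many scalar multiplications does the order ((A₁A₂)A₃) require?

(A₁A₂): 4×31 by 31×3 → 4×3, cost 4·31·3 = 372
((A₁A₂)A₃): 4×3 by 3×16 → 4×16, cost 4·3·16 = 192; cumulative 564
Total: 564 scalar multiplications.

564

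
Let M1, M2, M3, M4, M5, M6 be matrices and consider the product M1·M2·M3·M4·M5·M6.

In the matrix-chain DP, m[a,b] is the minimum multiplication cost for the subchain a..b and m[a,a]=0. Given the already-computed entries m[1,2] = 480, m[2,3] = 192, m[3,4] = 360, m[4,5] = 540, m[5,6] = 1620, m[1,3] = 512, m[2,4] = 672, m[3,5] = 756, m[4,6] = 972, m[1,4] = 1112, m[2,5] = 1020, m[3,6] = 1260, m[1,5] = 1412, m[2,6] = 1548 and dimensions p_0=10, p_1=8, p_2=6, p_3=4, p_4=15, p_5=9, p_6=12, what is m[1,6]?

m[1,6] = min over k∈[1,5] of m[1,k]+m[k+1,6]+p_{0}·p_k·p_{6}.
k=1: 0 + 1548 + 10·8·12 = 2508; k=2: 480 + 1260 + 10·6·12 = 2460; k=3: 512 + 972 + 10·4·12 = 1964; k=4: 1112 + 1620 + 10·15·12 = 4532; k=5: 1412 + 0 + 10·9·12 = 2492.
Minimum: 1964 at k=3.

1964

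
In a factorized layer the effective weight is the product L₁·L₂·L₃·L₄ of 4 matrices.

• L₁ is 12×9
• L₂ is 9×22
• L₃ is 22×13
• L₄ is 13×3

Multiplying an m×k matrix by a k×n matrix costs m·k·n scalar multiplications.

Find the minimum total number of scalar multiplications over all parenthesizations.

1776

Adjacent pairs: L₁L₂ = 12·9·22 = 2376; L₂L₃ = 9·22·13 = 2574; L₃L₄ = 22·13·3 = 858.
Length 3: L₁..L₃: k=1: 0+2574+12·9·13=3978; k=2: 2376+0+12·22·13=5808 → min 3978 | L₂..L₄: k=2: 0+858+9·22·3=1452; k=3: 2574+0+9·13·3=2925 → min 1452.
Length 4: L₁..L₄: k=1: 0+1452+12·9·3=1776; k=2: 2376+858+12·22·3=4026; k=3: 3978+0+12·13·3=4446 → min 1776.
Optimal order: (L₁·(L₂·(L₃·L₄))) with cost 1776.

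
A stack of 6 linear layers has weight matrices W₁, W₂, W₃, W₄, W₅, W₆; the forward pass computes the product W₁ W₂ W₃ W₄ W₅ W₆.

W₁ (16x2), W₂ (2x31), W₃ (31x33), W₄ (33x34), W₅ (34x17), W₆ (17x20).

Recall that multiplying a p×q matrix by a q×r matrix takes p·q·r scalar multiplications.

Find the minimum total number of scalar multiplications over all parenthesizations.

6766

Adjacent pairs: W₁W₂ = 16·2·31 = 992; W₂W₃ = 2·31·33 = 2046; W₃W₄ = 31·33·34 = 34782; W₄W₅ = 33·34·17 = 19074; W₅W₆ = 34·17·20 = 11560.
Length 3: W₁..W₃: k=1: 0+2046+16·2·33=3102; k=2: 992+0+16·31·33=17360 → min 3102 | W₂..W₄: k=2: 0+34782+2·31·34=36890; k=3: 2046+0+2·33·34=4290 → min 4290 | W₃..W₅: k=3: 0+19074+31·33·17=36465; k=4: 34782+0+31·34·17=52700 → min 36465 | W₄..W₆: k=4: 0+11560+33·34·20=34000; k=5: 19074+0+33·17·20=30294 → min 30294.
Length 4: W₁..W₄: k=1: 0+4290+16·2·34=5378; k=2: 992+34782+16·31·34=52638; k=3: 3102+0+16·33·34=21054 → min 5378 | W₂..W₅: k=2: 0+36465+2·31·17=37519; k=3: 2046+19074+2·33·17=22242; k=4: 4290+0+2·34·17=5446 → min 5446 | W₃..W₆: k=3: 0+30294+31·33·20=50754; k=4: 34782+11560+31·34·20=67422; k=5: 36465+0+31·17·20=47005 → min 47005.
Length 5: W₁..W₅: k=1: 0+5446+16·2·17=5990; k=2: 992+36465+16·31·17=45889; k=3: 3102+19074+16·33·17=31152; k=4: 5378+0+16·34·17=14626 → min 5990 | W₂..W₆: k=2: 0+47005+2·31·20=48245; k=3: 2046+30294+2·33·20=33660; k=4: 4290+11560+2·34·20=17210; k=5: 5446+0+2·17·20=6126 → min 6126.
Length 6: W₁..W₆: k=1: 0+6126+16·2·20=6766; k=2: 992+47005+16·31·20=57917; k=3: 3102+30294+16·33·20=43956; k=4: 5378+11560+16·34·20=27818; k=5: 5990+0+16·17·20=11430 → min 6766.
Optimal order: (W₁ ((((W₂ W₃) W₄) W₅) W₆)) with cost 6766.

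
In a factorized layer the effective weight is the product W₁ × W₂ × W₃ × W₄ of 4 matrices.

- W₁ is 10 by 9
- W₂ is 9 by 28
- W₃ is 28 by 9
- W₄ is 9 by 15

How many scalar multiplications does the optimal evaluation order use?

4428

Adjacent pairs: W₁W₂ = 10·9·28 = 2520; W₂W₃ = 9·28·9 = 2268; W₃W₄ = 28·9·15 = 3780.
Length 3: W₁..W₃: k=1: 0+2268+10·9·9=3078; k=2: 2520+0+10·28·9=5040 → min 3078 | W₂..W₄: k=2: 0+3780+9·28·15=7560; k=3: 2268+0+9·9·15=3483 → min 3483.
Length 4: W₁..W₄: k=1: 0+3483+10·9·15=4833; k=2: 2520+3780+10·28·15=10500; k=3: 3078+0+10·9·15=4428 → min 4428.
Optimal order: ((W₁ × (W₂ × W₃)) × W₄) with cost 4428.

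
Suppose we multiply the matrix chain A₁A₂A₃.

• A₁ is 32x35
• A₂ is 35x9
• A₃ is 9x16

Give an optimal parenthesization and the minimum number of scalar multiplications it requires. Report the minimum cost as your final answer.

14688

(A₁(A₂A₃)): cost 22960.
((A₁A₂)A₃): cost 14688.
Optimal: ((A₁A₂)A₃) with cost 14688.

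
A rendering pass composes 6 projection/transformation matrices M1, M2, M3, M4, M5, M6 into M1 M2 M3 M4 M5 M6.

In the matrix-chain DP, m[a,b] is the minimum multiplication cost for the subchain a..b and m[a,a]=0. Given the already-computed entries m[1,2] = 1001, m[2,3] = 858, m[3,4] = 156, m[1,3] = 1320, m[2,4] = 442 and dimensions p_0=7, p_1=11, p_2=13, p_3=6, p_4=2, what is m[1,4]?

596

m[1,4] = min over k∈[1,3] of m[1,k]+m[k+1,4]+p_{0}·p_k·p_{4}.
k=1: 0 + 442 + 7·11·2 = 596; k=2: 1001 + 156 + 7·13·2 = 1339; k=3: 1320 + 0 + 7·6·2 = 1404.
Minimum: 596 at k=1.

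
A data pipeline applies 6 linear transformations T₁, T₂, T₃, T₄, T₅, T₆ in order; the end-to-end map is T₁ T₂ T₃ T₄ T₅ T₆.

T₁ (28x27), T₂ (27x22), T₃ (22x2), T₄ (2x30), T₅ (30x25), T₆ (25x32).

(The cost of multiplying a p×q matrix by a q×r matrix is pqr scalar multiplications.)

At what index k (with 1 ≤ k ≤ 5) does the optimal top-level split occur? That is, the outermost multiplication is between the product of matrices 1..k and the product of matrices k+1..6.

Adjacent pairs: T₁T₂ = 28·27·22 = 16632; T₂T₃ = 27·22·2 = 1188; T₃T₄ = 22·2·30 = 1320; T₄T₅ = 2·30·25 = 1500; T₅T₆ = 30·25·32 = 24000.
Length 3: T₁..T₃: k=1: 0+1188+28·27·2=2700; k=2: 16632+0+28·22·2=17864 → min 2700 | T₂..T₄: k=2: 0+1320+27·22·30=19140; k=3: 1188+0+27·2·30=2808 → min 2808 | T₃..T₅: k=3: 0+1500+22·2·25=2600; k=4: 1320+0+22·30·25=17820 → min 2600 | T₄..T₆: k=4: 0+24000+2·30·32=25920; k=5: 1500+0+2·25·32=3100 → min 3100.
Length 4: T₁..T₄: k=1: 0+2808+28·27·30=25488; k=2: 16632+1320+28·22·30=36432; k=3: 2700+0+28·2·30=4380 → min 4380 | T₂..T₅: k=2: 0+2600+27·22·25=17450; k=3: 1188+1500+27·2·25=4038; k=4: 2808+0+27·30·25=23058 → min 4038 | T₃..T₆: k=3: 0+3100+22·2·32=4508; k=4: 1320+24000+22·30·32=46440; k=5: 2600+0+22·25·32=20200 → min 4508.
Length 5: T₁..T₅: k=1: 0+4038+28·27·25=22938; k=2: 16632+2600+28·22·25=34632; k=3: 2700+1500+28·2·25=5600; k=4: 4380+0+28·30·25=25380 → min 5600 | T₂..T₆: k=2: 0+4508+27·22·32=23516; k=3: 1188+3100+27·2·32=6016; k=4: 2808+24000+27·30·32=52728; k=5: 4038+0+27·25·32=25638 → min 6016.
Top-level splits: k=1: (T₁..T₁)·(T₂..T₆) → 0+6016+28·27·32 = 30208; k=2: (T₁..T₂)·(T₃..T₆) → 16632+4508+28·22·32 = 40852; k=3: (T₁..T₃)·(T₄..T₆) → 2700+3100+28·2·32 = 7592; k=4: (T₁..T₄)·(T₅..T₆) → 4380+24000+28·30·32 = 55260; k=5: (T₁..T₅)·(T₆..T₆) → 5600+0+28·25·32 = 28000.
Best split is after T₃, i.e. k = 3.

3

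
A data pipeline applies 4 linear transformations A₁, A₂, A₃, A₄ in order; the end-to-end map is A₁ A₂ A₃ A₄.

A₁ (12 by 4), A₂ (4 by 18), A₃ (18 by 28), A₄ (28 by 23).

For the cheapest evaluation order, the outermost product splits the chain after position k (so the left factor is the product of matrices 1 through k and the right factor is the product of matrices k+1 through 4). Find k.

1

Adjacent pairs: A₁A₂ = 12·4·18 = 864; A₂A₃ = 4·18·28 = 2016; A₃A₄ = 18·28·23 = 11592.
Length 3: A₁..A₃: k=1: 0+2016+12·4·28=3360; k=2: 864+0+12·18·28=6912 → min 3360 | A₂..A₄: k=2: 0+11592+4·18·23=13248; k=3: 2016+0+4·28·23=4592 → min 4592.
Top-level splits: k=1: (A₁..A₁)·(A₂..A₄) → 0+4592+12·4·23 = 5696; k=2: (A₁..A₂)·(A₃..A₄) → 864+11592+12·18·23 = 17424; k=3: (A₁..A₃)·(A₄..A₄) → 3360+0+12·28·23 = 11088.
Best split is after A₁, i.e. k = 1.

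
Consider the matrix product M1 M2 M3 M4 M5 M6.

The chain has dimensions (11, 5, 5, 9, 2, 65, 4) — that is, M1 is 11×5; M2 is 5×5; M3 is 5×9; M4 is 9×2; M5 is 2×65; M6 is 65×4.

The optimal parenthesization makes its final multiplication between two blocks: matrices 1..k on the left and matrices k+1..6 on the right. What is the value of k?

Adjacent pairs: M1M2 = 11·5·5 = 275; M2M3 = 5·5·9 = 225; M3M4 = 5·9·2 = 90; M4M5 = 9·2·65 = 1170; M5M6 = 2·65·4 = 520.
Length 3: M1..M3: k=1: 0+225+11·5·9=720; k=2: 275+0+11·5·9=770 → min 720 | M2..M4: k=2: 0+90+5·5·2=140; k=3: 225+0+5·9·2=315 → min 140 | M3..M5: k=3: 0+1170+5·9·65=4095; k=4: 90+0+5·2·65=740 → min 740 | M4..M6: k=4: 0+520+9·2·4=592; k=5: 1170+0+9·65·4=3510 → min 592.
Length 4: M1..M4: k=1: 0+140+11·5·2=250; k=2: 275+90+11·5·2=475; k=3: 720+0+11·9·2=918 → min 250 | M2..M5: k=2: 0+740+5·5·65=2365; k=3: 225+1170+5·9·65=4320; k=4: 140+0+5·2·65=790 → min 790 | M3..M6: k=3: 0+592+5·9·4=772; k=4: 90+520+5·2·4=650; k=5: 740+0+5·65·4=2040 → min 650.
Length 5: M1..M5: k=1: 0+790+11·5·65=4365; k=2: 275+740+11·5·65=4590; k=3: 720+1170+11·9·65=8325; k=4: 250+0+11·2·65=1680 → min 1680 | M2..M6: k=2: 0+650+5·5·4=750; k=3: 225+592+5·9·4=997; k=4: 140+520+5·2·4=700; k=5: 790+0+5·65·4=2090 → min 700.
Top-level splits: k=1: (M1..M1)·(M2..M6) → 0+700+11·5·4 = 920; k=2: (M1..M2)·(M3..M6) → 275+650+11·5·4 = 1145; k=3: (M1..M3)·(M4..M6) → 720+592+11·9·4 = 1708; k=4: (M1..M4)·(M5..M6) → 250+520+11·2·4 = 858; k=5: (M1..M5)·(M6..M6) → 1680+0+11·65·4 = 4540.
Best split is after M4, i.e. k = 4.

4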